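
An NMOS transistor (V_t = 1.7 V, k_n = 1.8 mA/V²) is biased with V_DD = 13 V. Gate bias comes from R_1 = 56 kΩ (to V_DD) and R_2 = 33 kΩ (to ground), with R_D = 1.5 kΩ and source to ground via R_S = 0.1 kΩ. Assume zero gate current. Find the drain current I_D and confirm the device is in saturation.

V_G = V_DD·R_2/(R_1+R_2) = 13×33/89 = 4.82 V.
Assume saturation: I_D = (k_n/2)(V_GS − V_t)² with V_GS = V_G − I_D·R_S = 4.82 − 0.1·I_D.
Substituting gives 0.009·I_D² − 1.56·I_D + 8.76 = 0, with roots I_D = 5.81 or 168 mA.
The root I_D = 168 mA gives V_GS = -12 V ≤ V_t, so take I_D = 5.81 mA.
Then V_GS = 4.24 V and V_DS = V_DD − I_D(R_D+R_S) = 13 − 5.81×1.6 = 3.71 V.
Saturation requires V_DS ≥ V_GS − V_t = 2.54 V; 3.71 ≥ 2.54 ✓.

I_D ≈ 5.8 mA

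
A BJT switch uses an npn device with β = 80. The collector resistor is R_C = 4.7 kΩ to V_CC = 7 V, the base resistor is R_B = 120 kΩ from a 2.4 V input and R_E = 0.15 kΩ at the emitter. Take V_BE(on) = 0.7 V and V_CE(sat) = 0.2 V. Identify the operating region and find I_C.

Assume active. Base-emitter loop: I_B = (V_BB − V_BE)/(R_B + (β+1)R_E) = (2.4 − 0.7)/(120 + 81×0.15) = 0.0129 mA.
I_C = β·I_B = 80×0.0129 = 1.03 mA.
V_CE = V_CC − I_C·R_C − I_E·R_E = 7 − 1.03×4.7 − 1.04×0.15 = 2.01 V > V_CE(sat), so the active-region assumption holds.

active; I_C ≈ 1 mA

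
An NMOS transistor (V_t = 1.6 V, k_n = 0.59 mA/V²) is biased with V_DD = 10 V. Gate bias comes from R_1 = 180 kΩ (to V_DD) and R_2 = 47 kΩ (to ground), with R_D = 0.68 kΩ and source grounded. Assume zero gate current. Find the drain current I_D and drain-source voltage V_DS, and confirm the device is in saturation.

V_G = V_DD·R_2/(R_1+R_2) = 10×47/227 = 2.07 V. With the source grounded, V_GS = V_G = 2.07 V.
Assume saturation: I_D = (k_n/2)(V_GS − V_t)² = (0.59/2)×(2.07 − 1.6)² = 0.295×0.47² = 0.0653 mA.
V_DS = V_DD − I_D·R_D = 10 − 0.0653×0.68 = 9.96 V.
Saturation requires V_DS ≥ V_GS − V_t = 0.47 V; 9.96 ≥ 0.47 ✓.

I_D ≈ 0.065 mA, V_DS ≈ 10 V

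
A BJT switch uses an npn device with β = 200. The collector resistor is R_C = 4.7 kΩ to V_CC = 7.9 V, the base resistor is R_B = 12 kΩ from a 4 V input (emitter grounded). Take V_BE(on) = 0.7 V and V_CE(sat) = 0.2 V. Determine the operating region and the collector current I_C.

Assume active: I_B = (4 − 0.7)/12 = 0.275 mA, giving I_C = β·I_B = 55 mA.
But then V_CE = 7.9 − 55×4.7 = -251 V < V_CE(sat) = 0.2 V — impossible in the active region.
So the transistor is saturated. With V_CE = 0.2 V, I_C = (V_CC − 0.2)/R_C = 7.7/4.7 = 1.64 mA.
Check: β·I_B = 55 mA > I_C = 1.64 mA, confirming saturation.

saturation; I_C ≈ 1.6 mA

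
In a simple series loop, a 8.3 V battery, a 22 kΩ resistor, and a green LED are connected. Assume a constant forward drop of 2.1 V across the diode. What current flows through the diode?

I ≈ 0.28 mA

KVL around the loop: 8.3 = V_D + I·R = 2.1 + I × 22 kΩ.
So I = (8.3 − 2.1) / 22 kΩ = 6.2 / 22 = 0.282 mA.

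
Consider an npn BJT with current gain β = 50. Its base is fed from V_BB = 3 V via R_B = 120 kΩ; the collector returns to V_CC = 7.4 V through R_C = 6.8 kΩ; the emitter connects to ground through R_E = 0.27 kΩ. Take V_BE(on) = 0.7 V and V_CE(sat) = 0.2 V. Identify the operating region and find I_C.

Assume active. Base-emitter loop: I_B = (V_BB − V_BE)/(R_B + (β+1)R_E) = (3 − 0.7)/(120 + 51×0.27) = 0.0172 mA.
I_C = β·I_B = 50×0.0172 = 0.86 mA.
V_CE = V_CC − I_C·R_C − I_E·R_E = 7.4 − 0.86×6.8 − 0.877×0.27 = 1.32 V > V_CE(sat), so the active-region assumption holds.

active; I_C ≈ 0.86 mA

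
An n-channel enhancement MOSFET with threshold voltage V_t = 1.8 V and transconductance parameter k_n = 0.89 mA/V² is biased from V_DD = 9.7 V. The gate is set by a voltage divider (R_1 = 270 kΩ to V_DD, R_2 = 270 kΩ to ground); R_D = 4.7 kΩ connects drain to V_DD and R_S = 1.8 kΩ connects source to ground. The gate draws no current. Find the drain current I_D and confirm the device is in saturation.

V_G = V_DD·R_2/(R_1+R_2) = 9.7×270/540 = 4.85 V.
Assume saturation: I_D = (k_n/2)(V_GS − V_t)² with V_GS = V_G − I_D·R_S = 4.85 − 1.8·I_D.
Substituting gives 1.44·I_D² − 5.89·I_D + 4.14 = 0, with roots I_D = 0.903 or 3.18 mA.
The root I_D = 3.18 mA gives V_GS = -0.873 V ≤ V_t, so take I_D = 0.903 mA.
Then V_GS = 3.22 V and V_DS = V_DD − I_D(R_D+R_S) = 9.7 − 0.903×6.5 = 3.83 V.
Saturation requires V_DS ≥ V_GS − V_t = 1.42 V; 3.83 ≥ 1.42 ✓.

I_D ≈ 0.9 mA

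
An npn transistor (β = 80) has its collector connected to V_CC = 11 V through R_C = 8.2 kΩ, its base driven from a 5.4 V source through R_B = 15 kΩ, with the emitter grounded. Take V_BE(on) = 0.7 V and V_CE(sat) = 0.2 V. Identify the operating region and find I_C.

saturation; I_C ≈ 1.3 mA

Assume active: I_B = (5.4 − 0.7)/15 = 0.313 mA, giving I_C = β·I_B = 25.1 mA.
But then V_CE = 11 − 25.1×8.2 = -195 V < V_CE(sat) = 0.2 V — impossible in the active region.
So the transistor is saturated. With V_CE = 0.2 V, I_C = (V_CC − 0.2)/R_C = 10.8/8.2 = 1.32 mA.
Check: β·I_B = 25.1 mA > I_C = 1.32 mA, confirming saturation.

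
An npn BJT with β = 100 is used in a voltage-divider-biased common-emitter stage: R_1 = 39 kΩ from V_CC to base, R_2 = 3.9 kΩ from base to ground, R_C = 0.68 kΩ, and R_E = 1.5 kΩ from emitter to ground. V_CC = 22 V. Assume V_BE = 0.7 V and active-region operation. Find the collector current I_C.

Thevenize the base divider: V_Th = V_CC·R_2/(R_1+R_2) = 22×3.9/42.9 = 2 V, R_Th = R_1‖R_2 = 3.55 kΩ.
Base-emitter loop: V_Th = I_B·R_Th + V_BE + (β+1)I_B·R_E, so I_B = (2 − 0.7) / (3.55 + 101×1.5) = 0.00838 mA.
I_C = β·I_B = 100×0.00838 = 0.838 mA, and I_E = (β+1)I_B = 0.847 mA.
V_CE = V_CC − I_C·R_C − I_E·R_E = 22 − 0.838×0.68 − 0.847×1.5 = 20.2 V.
V_CE = 20.2 V > 0.2 V confirms active-region operation.

I_C ≈ 0.84 mA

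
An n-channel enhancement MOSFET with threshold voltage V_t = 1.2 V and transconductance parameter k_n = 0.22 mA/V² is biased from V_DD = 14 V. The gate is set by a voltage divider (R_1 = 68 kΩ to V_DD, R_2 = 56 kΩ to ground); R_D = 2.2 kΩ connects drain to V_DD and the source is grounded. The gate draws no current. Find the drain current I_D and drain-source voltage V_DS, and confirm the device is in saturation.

I_D ≈ 2.9 mA, V_DS ≈ 7.6 V

V_G = V_DD·R_2/(R_1+R_2) = 14×56/124 = 6.32 V. With the source grounded, V_GS = V_G = 6.32 V.
Assume saturation: I_D = (k_n/2)(V_GS − V_t)² = (0.22/2)×(6.32 − 1.2)² = 0.11×5.12² = 2.89 mA.
V_DS = V_DD − I_D·R_D = 14 − 2.89×2.2 = 7.65 V.
Saturation requires V_DS ≥ V_GS − V_t = 5.12 V; 7.65 ≥ 5.12 ✓.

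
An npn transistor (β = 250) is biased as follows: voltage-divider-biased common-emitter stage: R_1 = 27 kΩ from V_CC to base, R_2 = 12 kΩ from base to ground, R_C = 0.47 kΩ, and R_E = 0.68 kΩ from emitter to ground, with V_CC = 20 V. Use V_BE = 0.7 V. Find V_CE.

V_CE ≈ 11 V

Thevenize the base divider: V_Th = V_CC·R_2/(R_1+R_2) = 20×12/39 = 6.15 V, R_Th = R_1‖R_2 = 8.31 kΩ.
Base-emitter loop: V_Th = I_B·R_Th + V_BE + (β+1)I_B·R_E, so I_B = (6.15 − 0.7) / (8.31 + 251×0.68) = 0.0305 mA.
I_C = β·I_B = 250×0.0305 = 7.62 mA, and I_E = (β+1)I_B = 7.65 mA.
V_CE = V_CC − I_C·R_C − I_E·R_E = 20 − 7.62×0.47 − 7.65×0.68 = 11.2 V.
V_CE = 11.2 V > 0.2 V confirms active-region operation.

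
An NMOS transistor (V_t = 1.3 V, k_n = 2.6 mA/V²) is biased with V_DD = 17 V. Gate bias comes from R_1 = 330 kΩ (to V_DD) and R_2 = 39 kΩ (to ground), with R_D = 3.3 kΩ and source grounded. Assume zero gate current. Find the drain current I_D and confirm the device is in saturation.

I_D ≈ 0.32 mA

V_G = V_DD·R_2/(R_1+R_2) = 17×39/369 = 1.8 V. With the source grounded, V_GS = V_G = 1.8 V.
Assume saturation: I_D = (k_n/2)(V_GS − V_t)² = (2.6/2)×(1.8 − 1.3)² = 1.3×0.497² = 0.321 mA.
V_DS = V_DD − I_D·R_D = 17 − 0.321×3.3 = 15.9 V.
Saturation requires V_DS ≥ V_GS − V_t = 0.497 V; 15.9 ≥ 0.497 ✓.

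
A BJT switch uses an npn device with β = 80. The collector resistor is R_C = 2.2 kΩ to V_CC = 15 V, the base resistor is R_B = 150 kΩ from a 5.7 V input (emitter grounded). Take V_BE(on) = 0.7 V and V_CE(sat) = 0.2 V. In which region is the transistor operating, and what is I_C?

active; I_C ≈ 2.7 mA

Assume active. Base-emitter loop: I_B = (V_BB − V_BE)/R_B = (5.7 − 0.7)/150 = 0.0333 mA.
I_C = β·I_B = 80×0.0333 = 2.67 mA.
V_CE = V_CC − I_C·R_C = 15 − 2.67×2.2 = 9.13 V > V_CE(sat), so the active-region assumption holds.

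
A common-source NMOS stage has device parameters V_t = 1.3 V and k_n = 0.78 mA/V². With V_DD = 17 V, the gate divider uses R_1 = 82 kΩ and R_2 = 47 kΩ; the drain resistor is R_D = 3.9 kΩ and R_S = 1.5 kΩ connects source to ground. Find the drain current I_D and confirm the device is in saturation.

I_D ≈ 1.8 mA

V_G = V_DD·R_2/(R_1+R_2) = 17×47/129 = 6.19 V.
Assume saturation: I_D = (k_n/2)(V_GS − V_t)² with V_GS = V_G − I_D·R_S = 6.19 − 1.5·I_D.
Substituting gives 0.877·I_D² − 6.73·I_D + 9.34 = 0, with roots I_D = 1.82 or 5.84 mA.
The root I_D = 5.84 mA gives V_GS = -2.57 V ≤ V_t, so take I_D = 1.82 mA.
Then V_GS = 3.46 V and V_DS = V_DD − I_D(R_D+R_S) = 17 − 1.82×5.4 = 7.16 V.
Saturation requires V_DS ≥ V_GS − V_t = 2.16 V; 7.16 ≥ 2.16 ✓.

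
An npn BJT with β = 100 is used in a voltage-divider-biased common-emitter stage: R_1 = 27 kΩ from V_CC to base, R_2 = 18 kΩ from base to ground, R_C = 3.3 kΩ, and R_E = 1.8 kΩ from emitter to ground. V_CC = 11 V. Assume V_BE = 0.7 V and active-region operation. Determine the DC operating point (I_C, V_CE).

I_C ≈ 1.9 mA, V_CE ≈ 1.2 V

Thevenize the base divider: V_Th = V_CC·R_2/(R_1+R_2) = 11×18/45 = 4.4 V, R_Th = R_1‖R_2 = 10.8 kΩ.
Base-emitter loop: V_Th = I_B·R_Th + V_BE + (β+1)I_B·R_E, so I_B = (4.4 − 0.7) / (10.8 + 101×1.8) = 0.0192 mA.
I_C = β·I_B = 100×0.0192 = 1.92 mA, and I_E = (β+1)I_B = 1.94 mA.
V_CE = V_CC − I_C·R_C − I_E·R_E = 11 − 1.92×3.3 − 1.94×1.8 = 1.17 V.
V_CE = 1.17 V > 0.2 V confirms active-region operation.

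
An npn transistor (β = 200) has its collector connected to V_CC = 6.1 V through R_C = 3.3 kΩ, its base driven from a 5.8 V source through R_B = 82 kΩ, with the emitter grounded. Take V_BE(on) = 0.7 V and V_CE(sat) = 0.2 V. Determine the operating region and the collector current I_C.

Assume active: I_B = (5.8 − 0.7)/82 = 0.0622 mA, giving I_C = β·I_B = 12.4 mA.
But then V_CE = 6.1 − 12.4×3.3 = -34.9 V < V_CE(sat) = 0.2 V — impossible in the active region.
So the transistor is saturated. With V_CE = 0.2 V, I_C = (V_CC − 0.2)/R_C = 5.9/3.3 = 1.79 mA.
Check: β·I_B = 12.4 mA > I_C = 1.79 mA, confirming saturation.

saturation; I_C ≈ 1.8 mA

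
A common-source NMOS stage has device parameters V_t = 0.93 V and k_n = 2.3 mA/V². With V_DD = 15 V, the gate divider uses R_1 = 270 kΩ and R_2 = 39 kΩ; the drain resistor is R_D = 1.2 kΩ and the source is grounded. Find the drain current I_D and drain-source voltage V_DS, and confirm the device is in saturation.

V_G = V_DD·R_2/(R_1+R_2) = 15×39/309 = 1.89 V. With the source grounded, V_GS = V_G = 1.89 V.
Assume saturation: I_D = (k_n/2)(V_GS − V_t)² = (2.3/2)×(1.89 − 0.93)² = 1.15×0.963² = 1.07 mA.
V_DS = V_DD − I_D·R_D = 15 − 1.07×1.2 = 13.7 V.
Saturation requires V_DS ≥ V_GS − V_t = 0.963 V; 13.7 ≥ 0.963 ✓.

I_D ≈ 1.1 mA, V_DS ≈ 14 V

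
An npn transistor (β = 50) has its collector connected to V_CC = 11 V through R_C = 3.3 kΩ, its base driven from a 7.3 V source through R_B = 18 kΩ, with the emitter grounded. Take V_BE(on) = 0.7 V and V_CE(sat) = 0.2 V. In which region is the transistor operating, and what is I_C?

Assume active: I_B = (7.3 − 0.7)/18 = 0.367 mA, giving I_C = β·I_B = 18.3 mA.
But then V_CE = 11 − 18.3×3.3 = -49.5 V < V_CE(sat) = 0.2 V — impossible in the active region.
So the transistor is saturated. With V_CE = 0.2 V, I_C = (V_CC − 0.2)/R_C = 10.8/3.3 = 3.27 mA.
Check: β·I_B = 18.3 mA > I_C = 3.27 mA, confirming saturation.

saturation; I_C ≈ 3.3 mA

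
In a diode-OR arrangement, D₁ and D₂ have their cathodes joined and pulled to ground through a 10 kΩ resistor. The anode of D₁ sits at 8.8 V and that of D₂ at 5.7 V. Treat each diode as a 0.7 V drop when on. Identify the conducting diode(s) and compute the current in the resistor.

Only D₁ conducts; I_R ≈ 0.81 mA

Assume both conduct. Then node N would need to be at both 8.8−0.7 = 8.1 V and 5.7−0.7 = 5 V, which is impossible.
Assume only D₁ conducts: V_N = 8.8 − 0.7 = 8.1 V, so I_R = 8.1/10 = 0.81 mA.
Check D₂: its anode-to-cathode voltage is 5.7 − 8.1 = -2.4 V < 0.7 V, so it is off. The assumption is consistent.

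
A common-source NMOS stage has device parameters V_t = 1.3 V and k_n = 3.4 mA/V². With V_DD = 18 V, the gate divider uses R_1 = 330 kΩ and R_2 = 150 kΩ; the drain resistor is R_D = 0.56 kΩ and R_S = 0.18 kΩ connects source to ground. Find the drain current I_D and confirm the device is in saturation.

V_G = V_DD·R_2/(R_1+R_2) = 18×150/480 = 5.62 V.
Assume saturation: I_D = (k_n/2)(V_GS − V_t)² with V_GS = V_G − I_D·R_S = 5.62 − 0.18·I_D.
Substituting gives 0.0551·I_D² − 3.65·I_D + 31.8 = 0, with roots I_D = 10.3 or 55.9 mA.
The root I_D = 55.9 mA gives V_GS = -4.43 V ≤ V_t, so take I_D = 10.3 mA.
Then V_GS = 3.77 V and V_DS = V_DD − I_D(R_D+R_S) = 18 − 10.3×0.74 = 10.4 V.
Saturation requires V_DS ≥ V_GS − V_t = 2.47 V; 10.4 ≥ 2.47 ✓.

I_D ≈ 10 mA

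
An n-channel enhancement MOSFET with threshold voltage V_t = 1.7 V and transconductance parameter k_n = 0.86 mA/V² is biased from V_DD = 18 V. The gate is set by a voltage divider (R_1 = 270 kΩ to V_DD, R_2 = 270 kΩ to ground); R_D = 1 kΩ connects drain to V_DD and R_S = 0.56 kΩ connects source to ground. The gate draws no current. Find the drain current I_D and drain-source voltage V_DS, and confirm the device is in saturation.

I_D ≈ 6.2 mA, V_DS ≈ 8.3 V

V_G = V_DD·R_2/(R_1+R_2) = 18×270/540 = 9 V.
Assume saturation: I_D = (k_n/2)(V_GS − V_t)² with V_GS = V_G − I_D·R_S = 9 − 0.56·I_D.
Substituting gives 0.135·I_D² − 4.52·I_D + 22.9 = 0, with roots I_D = 6.24 or 27.3 mA.
The root I_D = 27.3 mA gives V_GS = -6.26 V ≤ V_t, so take I_D = 6.24 mA.
Then V_GS = 5.51 V and V_DS = V_DD − I_D(R_D+R_S) = 18 − 6.24×1.56 = 8.27 V.
Saturation requires V_DS ≥ V_GS − V_t = 3.81 V; 8.27 ≥ 3.81 ✓.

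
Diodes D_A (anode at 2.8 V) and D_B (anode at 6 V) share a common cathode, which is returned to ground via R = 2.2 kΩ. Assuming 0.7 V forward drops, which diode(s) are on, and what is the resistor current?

Assume both conduct. Then node N would need to be at both 2.8−0.7 = 2.1 V and 6−0.7 = 5.3 V, which is impossible.
Assume only D_B conducts: V_N = 6 − 0.7 = 5.3 V, so I_R = 5.3/2.2 = 2.41 mA.
Check D_A: its anode-to-cathode voltage is 2.8 − 5.3 = -2.5 V < 0.7 V, so it is off. The assumption is consistent.

Only D_B conducts; I_R ≈ 2.4 mA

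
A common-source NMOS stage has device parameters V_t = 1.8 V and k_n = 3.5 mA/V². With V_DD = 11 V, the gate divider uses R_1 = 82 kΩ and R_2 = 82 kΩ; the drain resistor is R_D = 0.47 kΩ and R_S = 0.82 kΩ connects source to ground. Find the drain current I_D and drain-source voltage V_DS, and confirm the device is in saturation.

I_D ≈ 2.9 mA, V_DS ≈ 7.2 V

V_G = V_DD·R_2/(R_1+R_2) = 11×82/164 = 5.5 V.
Assume saturation: I_D = (k_n/2)(V_GS − V_t)² with V_GS = V_G − I_D·R_S = 5.5 − 0.82·I_D.
Substituting gives 1.18·I_D² − 11.6·I_D + 24 = 0, with roots I_D = 2.93 or 6.94 mA.
The root I_D = 6.94 mA gives V_GS = -0.192 V ≤ V_t, so take I_D = 2.93 mA.
Then V_GS = 3.09 V and V_DS = V_DD − I_D(R_D+R_S) = 11 − 2.93×1.29 = 7.22 V.
Saturation requires V_DS ≥ V_GS − V_t = 1.29 V; 7.22 ≥ 1.29 ✓.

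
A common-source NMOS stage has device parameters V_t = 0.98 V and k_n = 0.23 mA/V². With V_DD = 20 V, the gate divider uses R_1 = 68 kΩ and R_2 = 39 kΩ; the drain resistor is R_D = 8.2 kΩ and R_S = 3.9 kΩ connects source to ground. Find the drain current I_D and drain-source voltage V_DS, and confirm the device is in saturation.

V_G = V_DD·R_2/(R_1+R_2) = 20×39/107 = 7.29 V.
Assume saturation: I_D = (k_n/2)(V_GS − V_t)² with V_GS = V_G − I_D·R_S = 7.29 − 3.9·I_D.
Substituting gives 1.75·I_D² − 6.66·I_D + 4.58 = 0, with roots I_D = 0.9 or 2.91 mA.
The root I_D = 2.91 mA gives V_GS = -4.05 V ≤ V_t, so take I_D = 0.9 mA.
Then V_GS = 3.78 V and V_DS = V_DD − I_D(R_D+R_S) = 20 − 0.9×12.1 = 9.11 V.
Saturation requires V_DS ≥ V_GS − V_t = 2.8 V; 9.11 ≥ 2.8 ✓.

I_D ≈ 0.9 mA, V_DS ≈ 9.1 V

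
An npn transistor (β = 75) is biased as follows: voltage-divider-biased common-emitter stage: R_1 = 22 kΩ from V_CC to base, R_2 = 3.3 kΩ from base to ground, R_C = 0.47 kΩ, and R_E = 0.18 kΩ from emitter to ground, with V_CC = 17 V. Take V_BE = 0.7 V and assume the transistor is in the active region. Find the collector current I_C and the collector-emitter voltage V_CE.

I_C ≈ 6.9 mA, V_CE ≈ 13 V

Thevenize the base divider: V_Th = V_CC·R_2/(R_1+R_2) = 17×3.3/25.3 = 2.22 V, R_Th = R_1‖R_2 = 2.87 kΩ.
Base-emitter loop: V_Th = I_B·R_Th + V_BE + (β+1)I_B·R_E, so I_B = (2.22 − 0.7) / (2.87 + 76×0.18) = 0.0917 mA.
I_C = β·I_B = 75×0.0917 = 6.88 mA, and I_E = (β+1)I_B = 6.97 mA.
V_CE = V_CC − I_C·R_C − I_E·R_E = 17 − 6.88×0.47 − 6.97×0.18 = 12.5 V.
V_CE = 12.5 V > 0.2 V confirms active-region operation.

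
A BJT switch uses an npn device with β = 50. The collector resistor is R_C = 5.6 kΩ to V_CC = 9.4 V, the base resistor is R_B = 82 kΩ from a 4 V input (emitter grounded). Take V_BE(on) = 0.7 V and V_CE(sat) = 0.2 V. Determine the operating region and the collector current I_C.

Assume active: I_B = (4 − 0.7)/82 = 0.0402 mA, giving I_C = β·I_B = 2.01 mA.
But then V_CE = 9.4 − 2.01×5.6 = -1.87 V < V_CE(sat) = 0.2 V — impossible in the active region.
So the transistor is saturated. With V_CE = 0.2 V, I_C = (V_CC − 0.2)/R_C = 9.2/5.6 = 1.64 mA.
Check: β·I_B = 2.01 mA > I_C = 1.64 mA, confirming saturation.

saturation; I_C ≈ 1.6 mA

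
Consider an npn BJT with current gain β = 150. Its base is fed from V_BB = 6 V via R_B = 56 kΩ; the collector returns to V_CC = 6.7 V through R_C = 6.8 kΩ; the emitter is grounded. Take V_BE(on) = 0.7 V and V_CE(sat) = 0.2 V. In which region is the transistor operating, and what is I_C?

saturation; I_C ≈ 0.96 mA

Assume active: I_B = (6 − 0.7)/56 = 0.0946 mA, giving I_C = β·I_B = 14.2 mA.
But then V_CE = 6.7 − 14.2×6.8 = -89.8 V < V_CE(sat) = 0.2 V — impossible in the active region.
So the transistor is saturated. With V_CE = 0.2 V, I_C = (V_CC − 0.2)/R_C = 6.5/6.8 = 0.956 mA.
Check: β·I_B = 14.2 mA > I_C = 0.956 mA, confirming saturation.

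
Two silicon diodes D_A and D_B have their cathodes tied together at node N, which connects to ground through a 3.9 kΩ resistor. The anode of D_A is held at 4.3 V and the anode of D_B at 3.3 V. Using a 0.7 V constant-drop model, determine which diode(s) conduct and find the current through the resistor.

Only D_A conducts; I_R ≈ 0.92 mA

Assume both conduct. Then node N would need to be at both 4.3−0.7 = 3.6 V and 3.3−0.7 = 2.6 V, which is impossible.
Assume only D_A conducts: V_N = 4.3 − 0.7 = 3.6 V, so I_R = 3.6/3.9 = 0.923 mA.
Check D_B: its anode-to-cathode voltage is 3.3 − 3.6 = -0.3 V < 0.7 V, so it is off. The assumption is consistent.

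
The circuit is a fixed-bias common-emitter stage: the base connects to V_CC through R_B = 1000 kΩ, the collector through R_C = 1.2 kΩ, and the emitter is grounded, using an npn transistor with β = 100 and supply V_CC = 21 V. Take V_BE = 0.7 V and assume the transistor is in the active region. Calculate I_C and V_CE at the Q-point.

Base loop: V_CC = I_B·R_B + V_BE, so I_B = (21 − 0.7)/1000 kΩ = 0.0203 mA.
In the active region I_C = β·I_B = 100 × 0.0203 = 2.03 mA.
Collector loop: V_CE = V_CC − I_C·R_C = 21 − 2.03×1.2 = 18.6 V.
Since V_CE = 18.6 V > V_CE(sat) ≈ 0.2 V, the transistor is in the active region as assumed.

I_C ≈ 2 mA, V_CE ≈ 19 V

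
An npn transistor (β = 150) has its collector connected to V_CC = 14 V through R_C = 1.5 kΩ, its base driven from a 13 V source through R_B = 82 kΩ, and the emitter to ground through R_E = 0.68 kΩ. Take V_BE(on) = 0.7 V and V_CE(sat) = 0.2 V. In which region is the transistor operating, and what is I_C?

saturation; I_C ≈ 6.3 mA

Assume active: I_B = (13 − 0.7)/(82 + 151×0.68) = 0.0666 mA, I_C = β·I_B = 9.99 mA.
Then V_CE = 14 − 9.99×1.5 − 10.1×0.68 = -7.82 V < 0.2 V — the active assumption fails.
Re-solve with V_CE = 0.2 V. KCL at the emitter: V_E/R_E = (V_BB−0.7−V_E)/R_B + (V_CC−0.2−V_E)/R_C, giving V_E = 4.35 V.
I_C = (V_CC − 0.2 − V_E)/R_C = (13.8 − 4.35)/1.5 = 6.3 mA.
Check: I_B = (12.3 − 4.35)/82 = 0.097 mA, and β·I_B = 14.5 mA > I_C, confirming saturation.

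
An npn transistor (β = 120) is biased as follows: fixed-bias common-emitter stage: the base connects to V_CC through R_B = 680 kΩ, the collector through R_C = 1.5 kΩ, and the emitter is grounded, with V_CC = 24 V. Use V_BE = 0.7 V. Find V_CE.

Base loop: V_CC = I_B·R_B + V_BE, so I_B = (24 − 0.7)/680 kΩ = 0.0343 mA.
In the active region I_C = β·I_B = 120 × 0.0343 = 4.11 mA.
Collector loop: V_CE = V_CC − I_C·R_C = 24 − 4.11×1.5 = 17.8 V.
Since V_CE = 17.8 V > V_CE(sat) ≈ 0.2 V, the transistor is in the active region as assumed.

V_CE ≈ 18 V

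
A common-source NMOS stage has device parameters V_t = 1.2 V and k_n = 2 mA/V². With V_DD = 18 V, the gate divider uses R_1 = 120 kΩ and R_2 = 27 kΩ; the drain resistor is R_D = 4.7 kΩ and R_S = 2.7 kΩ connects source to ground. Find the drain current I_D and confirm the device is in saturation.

I_D ≈ 0.51 mA

V_G = V_DD·R_2/(R_1+R_2) = 18×27/147 = 3.31 V.
Assume saturation: I_D = (k_n/2)(V_GS − V_t)² with V_GS = V_G − I_D·R_S = 3.31 − 2.7·I_D.
Substituting gives 7.29·I_D² − 12.4·I_D + 4.44 = 0, with roots I_D = 0.514 or 1.18 mA.
The root I_D = 1.18 mA gives V_GS = 0.112 V ≤ V_t, so take I_D = 0.514 mA.
Then V_GS = 1.92 V and V_DS = V_DD − I_D(R_D+R_S) = 18 − 0.514×7.4 = 14.2 V.
Saturation requires V_DS ≥ V_GS − V_t = 0.717 V; 14.2 ≥ 0.717 ✓.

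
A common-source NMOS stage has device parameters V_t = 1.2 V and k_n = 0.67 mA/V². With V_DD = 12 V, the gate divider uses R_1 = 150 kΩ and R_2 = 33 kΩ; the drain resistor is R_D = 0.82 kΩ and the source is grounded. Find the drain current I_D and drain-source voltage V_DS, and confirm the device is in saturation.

I_D ≈ 0.31 mA, V_DS ≈ 12 V

V_G = V_DD·R_2/(R_1+R_2) = 12×33/183 = 2.16 V. With the source grounded, V_GS = V_G = 2.16 V.
Assume saturation: I_D = (k_n/2)(V_GS − V_t)² = (0.67/2)×(2.16 − 1.2)² = 0.335×0.964² = 0.311 mA.
V_DS = V_DD − I_D·R_D = 12 − 0.311×0.82 = 11.7 V.
Saturation requires V_DS ≥ V_GS − V_t = 0.964 V; 11.7 ≥ 0.964 ✓.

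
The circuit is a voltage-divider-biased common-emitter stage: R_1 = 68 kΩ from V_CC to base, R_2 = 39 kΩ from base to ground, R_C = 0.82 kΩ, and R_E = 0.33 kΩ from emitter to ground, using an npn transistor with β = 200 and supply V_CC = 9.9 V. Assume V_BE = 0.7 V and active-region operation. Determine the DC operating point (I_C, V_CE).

Thevenize the base divider: V_Th = V_CC·R_2/(R_1+R_2) = 9.9×39/107 = 3.61 V, R_Th = R_1‖R_2 = 24.8 kΩ.
Base-emitter loop: V_Th = I_B·R_Th + V_BE + (β+1)I_B·R_E, so I_B = (3.61 − 0.7) / (24.8 + 201×0.33) = 0.0319 mA.
I_C = β·I_B = 200×0.0319 = 6.38 mA, and I_E = (β+1)I_B = 6.42 mA.
V_CE = V_CC − I_C·R_C − I_E·R_E = 9.9 − 6.38×0.82 − 6.42×0.33 = 2.55 V.
V_CE = 2.55 V > 0.2 V confirms active-region operation.

I_C ≈ 6.4 mA, V_CE ≈ 2.5 V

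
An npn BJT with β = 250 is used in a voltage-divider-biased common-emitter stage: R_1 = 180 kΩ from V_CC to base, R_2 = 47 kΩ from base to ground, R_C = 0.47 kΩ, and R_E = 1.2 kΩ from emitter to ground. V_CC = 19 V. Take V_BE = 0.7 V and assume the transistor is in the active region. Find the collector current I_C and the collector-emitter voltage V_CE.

I_C ≈ 2.4 mA, V_CE ≈ 15 V

Thevenize the base divider: V_Th = V_CC·R_2/(R_1+R_2) = 19×47/227 = 3.93 V, R_Th = R_1‖R_2 = 37.3 kΩ.
Base-emitter loop: V_Th = I_B·R_Th + V_BE + (β+1)I_B·R_E, so I_B = (3.93 − 0.7) / (37.3 + 251×1.2) = 0.00955 mA.
I_C = β·I_B = 250×0.00955 = 2.39 mA, and I_E = (β+1)I_B = 2.4 mA.
V_CE = V_CC − I_C·R_C − I_E·R_E = 19 − 2.39×0.47 − 2.4×1.2 = 15 V.
V_CE = 15 V > 0.2 V confirms active-region operation.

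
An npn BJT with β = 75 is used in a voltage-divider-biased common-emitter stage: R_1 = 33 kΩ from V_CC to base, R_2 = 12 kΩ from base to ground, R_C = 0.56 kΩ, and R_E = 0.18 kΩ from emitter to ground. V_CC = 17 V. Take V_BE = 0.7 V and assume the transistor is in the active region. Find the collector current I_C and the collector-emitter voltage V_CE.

I_C ≈ 13 mA, V_CE ≈ 7.5 V

Thevenize the base divider: V_Th = V_CC·R_2/(R_1+R_2) = 17×12/45 = 4.53 V, R_Th = R_1‖R_2 = 8.8 kΩ.
Base-emitter loop: V_Th = I_B·R_Th + V_BE + (β+1)I_B·R_E, so I_B = (4.53 − 0.7) / (8.8 + 76×0.18) = 0.171 mA.
I_C = β·I_B = 75×0.171 = 12.8 mA, and I_E = (β+1)I_B = 13 mA.
V_CE = V_CC − I_C·R_C − I_E·R_E = 17 − 12.8×0.56 − 13×0.18 = 7.51 V.
V_CE = 7.51 V > 0.2 V confirms active-region operation.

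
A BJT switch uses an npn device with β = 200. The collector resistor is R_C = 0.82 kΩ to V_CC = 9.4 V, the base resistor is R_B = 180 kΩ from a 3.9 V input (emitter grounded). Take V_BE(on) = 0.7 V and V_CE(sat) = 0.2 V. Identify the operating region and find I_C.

Assume active. Base-emitter loop: I_B = (V_BB − V_BE)/R_B = (3.9 − 0.7)/180 = 0.0178 mA.
I_C = β·I_B = 200×0.0178 = 3.56 mA.
V_CE = V_CC − I_C·R_C = 9.4 − 3.56×0.82 = 6.48 V > V_CE(sat), so the active-region assumption holds.

active; I_C ≈ 3.6 mA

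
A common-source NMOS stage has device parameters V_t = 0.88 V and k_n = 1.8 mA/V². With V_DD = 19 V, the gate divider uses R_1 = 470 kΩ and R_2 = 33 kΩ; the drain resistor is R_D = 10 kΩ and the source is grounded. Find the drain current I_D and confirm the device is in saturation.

V_G = V_DD·R_2/(R_1+R_2) = 19×33/503 = 1.25 V. With the source grounded, V_GS = V_G = 1.25 V.
Assume saturation: I_D = (k_n/2)(V_GS − V_t)² = (1.8/2)×(1.25 − 0.88)² = 0.9×0.367² = 0.121 mA.
V_DS = V_DD − I_D·R_D = 19 − 0.121×10 = 17.8 V.
Saturation requires V_DS ≥ V_GS − V_t = 0.367 V; 17.8 ≥ 0.367 ✓.

I_D ≈ 0.12 mA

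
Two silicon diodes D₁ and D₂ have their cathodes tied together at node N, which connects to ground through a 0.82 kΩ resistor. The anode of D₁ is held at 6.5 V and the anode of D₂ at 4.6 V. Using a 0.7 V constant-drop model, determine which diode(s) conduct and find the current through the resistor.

Only D₁ conducts; I_R ≈ 7.1 mA

Assume both conduct. Then node N would need to be at both 6.5−0.7 = 5.8 V and 4.6−0.7 = 3.9 V, which is impossible.
Assume only D₁ conducts: V_N = 6.5 − 0.7 = 5.8 V, so I_R = 5.8/0.82 = 7.07 mA.
Check D₂: its anode-to-cathode voltage is 4.6 − 5.8 = -1.2 V < 0.7 V, so it is off. The assumption is consistent.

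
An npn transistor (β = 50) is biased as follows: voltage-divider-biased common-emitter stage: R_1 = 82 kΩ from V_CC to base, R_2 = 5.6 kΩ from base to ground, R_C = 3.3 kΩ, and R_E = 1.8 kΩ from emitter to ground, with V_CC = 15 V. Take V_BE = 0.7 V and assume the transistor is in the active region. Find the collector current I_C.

I_C ≈ 0.13 mA

Thevenize the base divider: V_Th = V_CC·R_2/(R_1+R_2) = 15×5.6/87.6 = 0.959 V, R_Th = R_1‖R_2 = 5.24 kΩ.
Base-emitter loop: V_Th = I_B·R_Th + V_BE + (β+1)I_B·R_E, so I_B = (0.959 − 0.7) / (5.24 + 51×1.8) = 0.00267 mA.
I_C = β·I_B = 50×0.00267 = 0.133 mA, and I_E = (β+1)I_B = 0.136 mA.
V_CE = V_CC − I_C·R_C − I_E·R_E = 15 − 0.133×3.3 − 0.136×1.8 = 14.3 V.
V_CE = 14.3 V > 0.2 V confirms active-region operation.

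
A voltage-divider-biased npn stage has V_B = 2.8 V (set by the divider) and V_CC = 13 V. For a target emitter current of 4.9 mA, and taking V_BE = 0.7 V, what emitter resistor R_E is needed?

R_E ≈ 0.43 kΩ

V_E = V_B − V_BE = 2.8 − 0.7 = 2.1 V.
R_E = V_E / I_E = 2.1 / 4.9 = 0.429 kΩ.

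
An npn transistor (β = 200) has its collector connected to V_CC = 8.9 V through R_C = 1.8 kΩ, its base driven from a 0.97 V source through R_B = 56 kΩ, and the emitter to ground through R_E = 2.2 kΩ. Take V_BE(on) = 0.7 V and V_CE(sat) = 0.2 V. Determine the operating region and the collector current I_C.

Assume active. Base-emitter loop: I_B = (V_BB − V_BE)/(R_B + (β+1)R_E) = (0.97 − 0.7)/(56 + 201×2.2) = 0.000542 mA.
I_C = β·I_B = 200×0.000542 = 0.108 mA.
V_CE = V_CC − I_C·R_C − I_E·R_E = 8.9 − 0.108×1.8 − 0.109×2.2 = 8.47 V > V_CE(sat), so the active-region assumption holds.

active; I_C ≈ 0.11 mA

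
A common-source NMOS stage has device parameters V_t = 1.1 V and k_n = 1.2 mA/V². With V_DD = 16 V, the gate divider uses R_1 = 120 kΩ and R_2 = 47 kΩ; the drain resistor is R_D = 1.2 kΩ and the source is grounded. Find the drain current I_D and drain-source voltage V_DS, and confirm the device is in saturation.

V_G = V_DD·R_2/(R_1+R_2) = 16×47/167 = 4.5 V. With the source grounded, V_GS = V_G = 4.5 V.
Assume saturation: I_D = (k_n/2)(V_GS − V_t)² = (1.2/2)×(4.5 − 1.1)² = 0.6×3.4² = 6.95 mA.
V_DS = V_DD − I_D·R_D = 16 − 6.95×1.2 = 7.66 V.
Saturation requires V_DS ≥ V_GS − V_t = 3.4 V; 7.66 ≥ 3.4 ✓.

I_D ≈ 6.9 mA, V_DS ≈ 7.7 V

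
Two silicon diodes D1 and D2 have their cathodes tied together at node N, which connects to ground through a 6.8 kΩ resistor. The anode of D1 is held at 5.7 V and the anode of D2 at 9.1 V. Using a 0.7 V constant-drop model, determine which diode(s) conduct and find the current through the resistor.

Only D2 conducts; I_R ≈ 1.2 mA

Assume both conduct. Then node N would need to be at both 5.7−0.7 = 5 V and 9.1−0.7 = 8.4 V, which is impossible.
Assume only D2 conducts: V_N = 9.1 − 0.7 = 8.4 V, so I_R = 8.4/6.8 = 1.24 mA.
Check D1: its anode-to-cathode voltage is 5.7 − 8.4 = -2.7 V < 0.7 V, so it is off. The assumption is consistent.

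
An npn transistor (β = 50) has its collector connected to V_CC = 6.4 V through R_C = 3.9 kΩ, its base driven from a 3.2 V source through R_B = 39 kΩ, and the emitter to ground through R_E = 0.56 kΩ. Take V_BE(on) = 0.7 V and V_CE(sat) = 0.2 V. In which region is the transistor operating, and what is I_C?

Assume active: I_B = (3.2 − 0.7)/(39 + 51×0.56) = 0.037 mA, I_C = β·I_B = 1.85 mA.
Then V_CE = 6.4 − 1.85×3.9 − 1.89×0.56 = -1.87 V < 0.2 V — the active assumption fails.
Re-solve with V_CE = 0.2 V. KCL at the emitter: V_E/R_E = (V_BB−0.7−V_E)/R_B + (V_CC−0.2−V_E)/R_C, giving V_E = 0.8 V.
I_C = (V_CC − 0.2 − V_E)/R_C = (6.2 − 0.8)/3.9 = 1.38 mA.
Check: I_B = (2.5 − 0.8)/39 = 0.0436 mA, and β·I_B = 2.18 mA > I_C, confirming saturation.

saturation; I_C ≈ 1.4 mA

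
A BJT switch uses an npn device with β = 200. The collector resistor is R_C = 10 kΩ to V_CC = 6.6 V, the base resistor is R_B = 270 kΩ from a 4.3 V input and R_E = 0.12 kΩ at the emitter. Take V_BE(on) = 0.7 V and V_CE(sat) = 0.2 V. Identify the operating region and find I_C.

Assume active: I_B = (4.3 − 0.7)/(270 + 201×0.12) = 0.0122 mA, I_C = β·I_B = 2.45 mA.
Then V_CE = 6.6 − 2.45×10 − 2.46×0.12 = -18.2 V < 0.2 V — the active assumption fails.
Re-solve with V_CE = 0.2 V. KCL at the emitter: V_E/R_E = (V_BB−0.7−V_E)/R_B + (V_CC−0.2−V_E)/R_C, giving V_E = 0.0774 V.
I_C = (V_CC − 0.2 − V_E)/R_C = (6.4 − 0.0774)/10 = 0.632 mA.
Check: I_B = (3.6 − 0.0774)/270 = 0.013 mA, and β·I_B = 2.61 mA > I_C, confirming saturation.

saturation; I_C ≈ 0.63 mA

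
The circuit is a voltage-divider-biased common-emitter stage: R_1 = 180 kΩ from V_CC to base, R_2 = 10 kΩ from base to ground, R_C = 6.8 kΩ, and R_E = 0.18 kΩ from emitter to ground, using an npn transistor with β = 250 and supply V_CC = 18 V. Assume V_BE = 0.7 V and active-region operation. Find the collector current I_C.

Thevenize the base divider: V_Th = V_CC·R_2/(R_1+R_2) = 18×10/190 = 0.947 V, R_Th = R_1‖R_2 = 9.47 kΩ.
Base-emitter loop: V_Th = I_B·R_Th + V_BE + (β+1)I_B·R_E, so I_B = (0.947 − 0.7) / (9.47 + 251×0.18) = 0.00453 mA.
I_C = β·I_B = 250×0.00453 = 1.13 mA, and I_E = (β+1)I_B = 1.14 mA.
V_CE = V_CC − I_C·R_C − I_E·R_E = 18 − 1.13×6.8 − 1.14×0.18 = 10.1 V.
V_CE = 10.1 V > 0.2 V confirms active-region operation.

I_C ≈ 1.1 mA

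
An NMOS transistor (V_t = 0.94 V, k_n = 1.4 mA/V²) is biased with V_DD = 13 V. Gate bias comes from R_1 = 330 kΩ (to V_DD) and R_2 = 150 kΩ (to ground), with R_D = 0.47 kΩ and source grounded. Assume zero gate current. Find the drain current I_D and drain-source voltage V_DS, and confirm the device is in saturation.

V_G = V_DD·R_2/(R_1+R_2) = 13×150/480 = 4.06 V. With the source grounded, V_GS = V_G = 4.06 V.
Assume saturation: I_D = (k_n/2)(V_GS − V_t)² = (1.4/2)×(4.06 − 0.94)² = 0.7×3.12² = 6.83 mA.
V_DS = V_DD − I_D·R_D = 13 − 6.83×0.47 = 9.79 V.
Saturation requires V_DS ≥ V_GS − V_t = 3.12 V; 9.79 ≥ 3.12 ✓.

I_D ≈ 6.8 mA, V_DS ≈ 9.8 V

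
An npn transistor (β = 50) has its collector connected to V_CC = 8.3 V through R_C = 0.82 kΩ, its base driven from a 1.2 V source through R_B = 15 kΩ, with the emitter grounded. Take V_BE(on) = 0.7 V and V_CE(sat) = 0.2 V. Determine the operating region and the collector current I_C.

Assume active. Base-emitter loop: I_B = (V_BB − V_BE)/R_B = (1.2 − 0.7)/15 = 0.0333 mA.
I_C = β·I_B = 50×0.0333 = 1.67 mA.
V_CE = V_CC − I_C·R_C = 8.3 − 1.67×0.82 = 6.93 V > V_CE(sat), so the active-region assumption holds.

active; I_C ≈ 1.7 mA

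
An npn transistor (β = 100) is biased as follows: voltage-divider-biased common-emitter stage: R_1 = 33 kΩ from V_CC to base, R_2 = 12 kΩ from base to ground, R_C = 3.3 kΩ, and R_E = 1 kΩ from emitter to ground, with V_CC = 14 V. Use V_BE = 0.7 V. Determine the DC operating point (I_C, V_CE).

Thevenize the base divider: V_Th = V_CC·R_2/(R_1+R_2) = 14×12/45 = 3.73 V, R_Th = R_1‖R_2 = 8.8 kΩ.
Base-emitter loop: V_Th = I_B·R_Th + V_BE + (β+1)I_B·R_E, so I_B = (3.73 − 0.7) / (8.8 + 101×1) = 0.0276 mA.
I_C = β·I_B = 100×0.0276 = 2.76 mA, and I_E = (β+1)I_B = 2.79 mA.
V_CE = V_CC − I_C·R_C − I_E·R_E = 14 − 2.76×3.3 − 2.79×1 = 2.09 V.
V_CE = 2.09 V > 0.2 V confirms active-region operation.

I_C ≈ 2.8 mA, V_CE ≈ 2.1 V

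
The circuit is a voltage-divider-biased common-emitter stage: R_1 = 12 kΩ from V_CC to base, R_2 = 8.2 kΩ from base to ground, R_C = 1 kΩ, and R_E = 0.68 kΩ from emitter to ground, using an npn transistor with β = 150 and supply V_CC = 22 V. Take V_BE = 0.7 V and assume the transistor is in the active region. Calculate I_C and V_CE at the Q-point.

Thevenize the base divider: V_Th = V_CC·R_2/(R_1+R_2) = 22×8.2/20.2 = 8.93 V, R_Th = R_1‖R_2 = 4.87 kΩ.
Base-emitter loop: V_Th = I_B·R_Th + V_BE + (β+1)I_B·R_E, so I_B = (8.93 − 0.7) / (4.87 + 151×0.68) = 0.0765 mA.
I_C = β·I_B = 150×0.0765 = 11.5 mA, and I_E = (β+1)I_B = 11.6 mA.
V_CE = V_CC − I_C·R_C − I_E·R_E = 22 − 11.5×1 − 11.6×0.68 = 2.66 V.
V_CE = 2.66 V > 0.2 V confirms active-region operation.

I_C ≈ 11 mA, V_CE ≈ 2.7 V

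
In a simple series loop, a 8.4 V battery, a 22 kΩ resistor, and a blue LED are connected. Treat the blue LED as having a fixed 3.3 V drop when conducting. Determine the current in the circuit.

KVL around the loop: 8.4 = V_D + I·R = 3.3 + I × 22 kΩ.
So I = (8.4 − 3.3) / 22 kΩ = 5.1 / 22 = 0.232 mA.

I ≈ 0.23 mA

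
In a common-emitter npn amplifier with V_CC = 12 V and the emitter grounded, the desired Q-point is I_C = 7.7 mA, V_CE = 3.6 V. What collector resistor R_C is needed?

R_C ≈ 1.1 kΩ

Collector loop: V_CC = I_C·R_C + V_CE.
R_C = (V_CC − V_CE)/I_C = (12 − 3.6)/7.7 = 1.09 kΩ.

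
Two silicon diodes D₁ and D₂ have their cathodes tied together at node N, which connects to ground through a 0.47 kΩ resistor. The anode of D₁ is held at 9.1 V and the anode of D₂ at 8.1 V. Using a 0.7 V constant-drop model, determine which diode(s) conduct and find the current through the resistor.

Only D₁ conducts; I_R ≈ 18 mA

Assume both conduct. Then node N would need to be at both 9.1−0.7 = 8.4 V and 8.1−0.7 = 7.4 V, which is impossible.
Assume only D₁ conducts: V_N = 9.1 − 0.7 = 8.4 V, so I_R = 8.4/0.47 = 17.9 mA.
Check D₂: its anode-to-cathode voltage is 8.1 − 8.4 = -0.3 V < 0.7 V, so it is off. The assumption is consistent.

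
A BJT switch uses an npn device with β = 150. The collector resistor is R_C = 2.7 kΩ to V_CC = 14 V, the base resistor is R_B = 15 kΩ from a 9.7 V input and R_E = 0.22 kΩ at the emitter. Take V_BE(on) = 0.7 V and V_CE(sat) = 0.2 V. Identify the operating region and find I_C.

saturation; I_C ≈ 4.7 mA

Assume active: I_B = (9.7 − 0.7)/(15 + 151×0.22) = 0.187 mA, I_C = β·I_B = 28 mA.
Then V_CE = 14 − 28×2.7 − 28.2×0.22 = -67.8 V < 0.2 V — the active assumption fails.
Re-solve with V_CE = 0.2 V. KCL at the emitter: V_E/R_E = (V_BB−0.7−V_E)/R_B + (V_CC−0.2−V_E)/R_C, giving V_E = 1.15 V.
I_C = (V_CC − 0.2 − V_E)/R_C = (13.8 − 1.15)/2.7 = 4.69 mA.
Check: I_B = (9 − 1.15)/15 = 0.524 mA, and β·I_B = 78.5 mA > I_C, confirming saturation.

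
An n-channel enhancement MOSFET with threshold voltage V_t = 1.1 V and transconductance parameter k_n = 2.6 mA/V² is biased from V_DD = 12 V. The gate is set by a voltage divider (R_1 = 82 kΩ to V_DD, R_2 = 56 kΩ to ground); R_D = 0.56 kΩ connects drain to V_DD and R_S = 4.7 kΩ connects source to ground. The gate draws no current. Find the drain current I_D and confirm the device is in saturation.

V_G = V_DD·R_2/(R_1+R_2) = 12×56/138 = 4.87 V.
Assume saturation: I_D = (k_n/2)(V_GS − V_t)² with V_GS = V_G − I_D·R_S = 4.87 − 4.7·I_D.
Substituting gives 28.7·I_D² − 47.1·I_D + 18.5 = 0, with roots I_D = 0.651 or 0.987 mA.
The root I_D = 0.987 mA gives V_GS = 0.228 V ≤ V_t, so take I_D = 0.651 mA.
Then V_GS = 1.81 V and V_DS = V_DD − I_D(R_D+R_S) = 12 − 0.651×5.26 = 8.57 V.
Saturation requires V_DS ≥ V_GS − V_t = 0.708 V; 8.57 ≥ 0.708 ✓.

I_D ≈ 0.65 mA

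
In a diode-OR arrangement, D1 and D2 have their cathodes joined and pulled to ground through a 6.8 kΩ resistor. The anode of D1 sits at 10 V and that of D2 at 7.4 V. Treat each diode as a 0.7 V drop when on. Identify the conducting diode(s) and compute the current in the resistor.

Assume both conduct. Then node N would need to be at both 10−0.7 = 9.3 V and 7.4−0.7 = 6.7 V, which is impossible.
Assume only D1 conducts: V_N = 10 − 0.7 = 9.3 V, so I_R = 9.3/6.8 = 1.37 mA.
Check D2: its anode-to-cathode voltage is 7.4 − 9.3 = -1.9 V < 0.7 V, so it is off. The assumption is consistent.

Only D1 conducts; I_R ≈ 1.4 mA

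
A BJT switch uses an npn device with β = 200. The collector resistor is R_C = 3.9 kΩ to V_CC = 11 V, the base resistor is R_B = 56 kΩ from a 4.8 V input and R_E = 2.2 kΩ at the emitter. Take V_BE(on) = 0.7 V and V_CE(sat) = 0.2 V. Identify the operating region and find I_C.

Assume active. Base-emitter loop: I_B = (V_BB − V_BE)/(R_B + (β+1)R_E) = (4.8 − 0.7)/(56 + 201×2.2) = 0.00823 mA.
I_C = β·I_B = 200×0.00823 = 1.65 mA.
V_CE = V_CC − I_C·R_C − I_E·R_E = 11 − 1.65×3.9 − 1.65×2.2 = 0.942 V > V_CE(sat), so the active-region assumption holds.

active; I_C ≈ 1.6 mA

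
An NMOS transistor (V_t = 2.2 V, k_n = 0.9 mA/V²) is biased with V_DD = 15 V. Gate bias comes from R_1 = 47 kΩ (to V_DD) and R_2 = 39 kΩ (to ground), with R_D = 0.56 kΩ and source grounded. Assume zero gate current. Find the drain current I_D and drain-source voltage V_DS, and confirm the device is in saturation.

V_G = V_DD·R_2/(R_1+R_2) = 15×39/86 = 6.8 V. With the source grounded, V_GS = V_G = 6.8 V.
Assume saturation: I_D = (k_n/2)(V_GS − V_t)² = (0.9/2)×(6.8 − 2.2)² = 0.45×4.6² = 9.53 mA.
V_DS = V_DD − I_D·R_D = 15 − 9.53×0.56 = 9.66 V.
Saturation requires V_DS ≥ V_GS − V_t = 4.6 V; 9.66 ≥ 4.6 ✓.

I_D ≈ 9.5 mA, V_DS ≈ 9.7 V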